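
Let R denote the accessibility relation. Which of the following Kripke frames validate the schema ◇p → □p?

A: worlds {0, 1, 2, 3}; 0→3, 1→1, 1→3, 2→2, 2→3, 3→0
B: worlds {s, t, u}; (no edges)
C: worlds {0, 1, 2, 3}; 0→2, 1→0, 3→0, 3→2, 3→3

B

This is the axiom for partial functionality; its first-order frame correspondent is ∀x ∀y ∀z (Rxy ∧ Rxz → y = z).
A: fails — 1 sees both 1 and 3.
B: ✓.
C: fails — 3 sees both 0 and 2.
Valid on: B.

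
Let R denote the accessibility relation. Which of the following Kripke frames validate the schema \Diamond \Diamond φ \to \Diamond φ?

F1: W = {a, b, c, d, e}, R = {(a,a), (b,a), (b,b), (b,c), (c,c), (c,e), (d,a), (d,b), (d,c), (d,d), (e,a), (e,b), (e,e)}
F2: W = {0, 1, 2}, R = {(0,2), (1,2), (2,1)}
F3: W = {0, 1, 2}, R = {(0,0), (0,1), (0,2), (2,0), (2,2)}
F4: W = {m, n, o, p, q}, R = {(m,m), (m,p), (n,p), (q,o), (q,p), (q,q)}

Frame correspondent (Sahlqvist): \forall x \forall y \forall z (Rxy \wedge Ryz \to Rxz) — i.e. transitivity.
F1: fails — Rbc and Rce but not Rbe.
F2: fails — R12 and R21 but not R11.
F3: fails — R20 and R01 but not R21.
F4: condition met.

F4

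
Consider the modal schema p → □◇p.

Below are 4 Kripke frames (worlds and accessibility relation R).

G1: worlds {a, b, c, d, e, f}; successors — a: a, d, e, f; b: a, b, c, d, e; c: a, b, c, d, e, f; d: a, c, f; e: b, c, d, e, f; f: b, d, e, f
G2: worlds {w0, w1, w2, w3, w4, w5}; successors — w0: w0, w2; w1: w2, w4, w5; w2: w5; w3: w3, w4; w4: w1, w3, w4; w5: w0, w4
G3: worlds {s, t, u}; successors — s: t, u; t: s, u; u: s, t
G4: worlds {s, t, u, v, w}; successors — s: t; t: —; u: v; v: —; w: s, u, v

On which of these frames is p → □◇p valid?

G3

The schema corresponds to symmetry: ∀x ∀y (Rxy → Ryx).
G1: fails — Rae but not Rea.
G2: fails — Rw1w5 but not Rw5w1.
G3: condition met.
G4: fails — Ruv but not Rvu.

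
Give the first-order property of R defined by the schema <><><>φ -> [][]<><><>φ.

forall x forall y forall z ((x R^3 y & x R^2 z) -> exists w (y = w & z R^3 w))

This is a Sahlqvist (Geach-type) schema ◇^3□^0φ → □^2◇^3φ.
Minimal-valuation argument: fix x; take any y with xR^3y and any z with xR^2z. Set V(φ) to the set of worlds R-reachable from y in exactly 0 steps. Then □^0φ holds at y, so the antecedent holds at x; validity forces ◇^3φ at z, giving a w with zR^3w and yR^0w.
First-order correspondent: forall x forall y forall z ((x R^3 y & x R^2 z) -> exists w (y = w & z R^3 w)).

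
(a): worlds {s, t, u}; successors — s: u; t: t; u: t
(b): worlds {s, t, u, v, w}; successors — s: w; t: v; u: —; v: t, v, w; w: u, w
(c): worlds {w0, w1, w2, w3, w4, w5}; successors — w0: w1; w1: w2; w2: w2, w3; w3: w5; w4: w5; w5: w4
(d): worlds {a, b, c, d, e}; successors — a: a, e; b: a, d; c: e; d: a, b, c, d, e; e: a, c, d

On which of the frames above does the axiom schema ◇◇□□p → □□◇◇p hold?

(a), (d)

The schema corresponds to a generalized confluence (Geach) condition: ∀x ∀y ∀z ((xR²y ∧ xR²z) → ∃w (yR²w ∧ zR²w)).
(a): condition met.
(b): fails — sR²u, sR²u but no w* with uR²w* and uR²w*.
(c): fails — w1R²w2, w1R²w3 but no w with w2R²w and w3R²w.
(d): condition met.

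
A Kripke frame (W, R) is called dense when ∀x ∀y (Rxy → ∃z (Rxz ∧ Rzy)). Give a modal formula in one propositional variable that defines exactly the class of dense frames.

□□q → □q

The condition is density. The C4 schema □□q → □q defines it.
Suppose □□q→□q is valid. Take Rxy and set V(q)={w : xR²w}. Then □□q at x, so □q at x, so q at y, i.e. ∃z(Rxz∧Rzy).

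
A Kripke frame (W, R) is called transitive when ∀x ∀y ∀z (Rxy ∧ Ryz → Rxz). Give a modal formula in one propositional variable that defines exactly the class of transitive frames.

A defining formula is □r → □□r (the 4 axiom).
Suppose □r→□□r is valid. Take Rxy, Ryz and set V(r)={w : Rxw}. Then □r at x, so □□r at x, so □r at y, so r at z, i.e. Rxz.

□r → □□r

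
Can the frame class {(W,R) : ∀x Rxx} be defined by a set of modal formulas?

Yes: it is reflexivity, defined by the T schema □q → q.
Suppose □q→q is valid. At any x set V(q)={w : Rxw}. Then □q holds at x, so q holds at x, i.e. Rxx.

Yes, by □q → q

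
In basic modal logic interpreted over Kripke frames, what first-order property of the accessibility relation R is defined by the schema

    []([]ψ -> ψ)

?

Shift-reflexivity

Suppose □(□ψ→ψ) is valid. Take Rxy and set V(ψ)={w : Ryw}. Then at y, □ψ holds; since □(□ψ→ψ) at x, □ψ→ψ at y, so ψ at y, i.e. Ryy.
Conversely, on a frame with shift-reflexivity the schema holds at every world under every valuation.
Frame condition: forall x forall y (Rxy -> Ryy).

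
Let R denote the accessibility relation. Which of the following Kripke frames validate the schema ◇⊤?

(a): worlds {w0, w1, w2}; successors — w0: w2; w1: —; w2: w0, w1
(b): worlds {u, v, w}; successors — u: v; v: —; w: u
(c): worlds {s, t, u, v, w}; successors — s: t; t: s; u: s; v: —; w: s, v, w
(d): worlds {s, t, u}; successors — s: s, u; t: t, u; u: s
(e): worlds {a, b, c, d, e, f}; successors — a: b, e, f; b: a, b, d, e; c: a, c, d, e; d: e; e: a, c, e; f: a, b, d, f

This is the axiom for seriality; its first-order frame correspondent is ∀x ∃y Rxy.
(a): fails — world w1 has no successor.
(b): fails — world v has no successor.
(c): fails — world v has no successor.
(d): condition met.
(e): condition met.
Valid on: (d), (e).

(d), (e)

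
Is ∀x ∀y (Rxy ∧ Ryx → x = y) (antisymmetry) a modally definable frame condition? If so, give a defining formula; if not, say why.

Modal frame validity is preserved under surjective bounded morphisms.
The 4-cycle (worlds s,t,u,v with s→t→u→v→s) is antisymmetric. Sending even-indexed worlds to s and odd-indexed worlds to t is a surjective bounded morphism onto the two-world frame with s↔t, which is not antisymmetric.
So the class is not modally definable.

No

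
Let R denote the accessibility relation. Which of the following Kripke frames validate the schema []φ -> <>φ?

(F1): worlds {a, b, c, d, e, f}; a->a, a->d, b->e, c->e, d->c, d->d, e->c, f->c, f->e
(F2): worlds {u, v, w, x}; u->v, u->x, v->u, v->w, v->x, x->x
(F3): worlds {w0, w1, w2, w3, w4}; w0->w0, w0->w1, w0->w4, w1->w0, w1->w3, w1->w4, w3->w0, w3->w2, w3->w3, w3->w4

(F1)

This is the axiom for seriality; its first-order frame correspondent is forall x exists y Rxy.
(F1): satisfies the condition.
(F2): fails — world w has no successor.
(F3): fails — world w2 has no successor.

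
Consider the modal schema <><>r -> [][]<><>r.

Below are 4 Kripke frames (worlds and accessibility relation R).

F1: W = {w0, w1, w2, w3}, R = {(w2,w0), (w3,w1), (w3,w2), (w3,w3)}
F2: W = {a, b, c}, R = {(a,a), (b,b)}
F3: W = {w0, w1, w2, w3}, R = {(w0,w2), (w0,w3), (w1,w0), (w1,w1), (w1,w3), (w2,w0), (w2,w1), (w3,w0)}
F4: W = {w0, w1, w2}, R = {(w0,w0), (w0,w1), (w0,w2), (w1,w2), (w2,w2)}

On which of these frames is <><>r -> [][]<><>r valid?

This is the axiom for a generalized confluence (Geach) condition; its first-order frame correspondent is forall x forall y forall z ((x R^2 y & x R^2 z) -> exists w (y = w & z R^2 w)).
F1: fails — w3R²w0, w3R²w0 but no w with w0=w and w0R²w.
F2: holds.
F3: fails — w1R²w0, w1R²w3 but no w with w0=w and w3R²w.
F4: fails — w0R²w0, w0R²w1 but no w with w0=w and w1R²w.

F2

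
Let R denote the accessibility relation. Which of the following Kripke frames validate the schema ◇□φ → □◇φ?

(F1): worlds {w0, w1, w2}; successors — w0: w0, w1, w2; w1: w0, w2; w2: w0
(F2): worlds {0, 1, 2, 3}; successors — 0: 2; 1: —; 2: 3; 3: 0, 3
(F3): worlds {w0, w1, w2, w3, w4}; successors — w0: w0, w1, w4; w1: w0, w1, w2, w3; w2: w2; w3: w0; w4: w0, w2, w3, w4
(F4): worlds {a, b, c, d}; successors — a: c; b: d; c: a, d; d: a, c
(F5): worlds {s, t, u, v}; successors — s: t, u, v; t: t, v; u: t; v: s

(F1)

The schema corresponds to convergence: ∀x ∀y ∀z (Rxy ∧ Rxz → ∃w (Ryw ∧ Rzw)).
(F1): satisfies the condition.
(F2): fails — R33 and R30 but 3 and 0 have no common successor.
(F3): fails — Rw1w0 and Rw1w2 but w0 and w2 have no common successor.
(F4): fails — Rdc and Rda but c and a have no common successor.
(F5): fails — Rsv and Rsu but v and u have no common successor.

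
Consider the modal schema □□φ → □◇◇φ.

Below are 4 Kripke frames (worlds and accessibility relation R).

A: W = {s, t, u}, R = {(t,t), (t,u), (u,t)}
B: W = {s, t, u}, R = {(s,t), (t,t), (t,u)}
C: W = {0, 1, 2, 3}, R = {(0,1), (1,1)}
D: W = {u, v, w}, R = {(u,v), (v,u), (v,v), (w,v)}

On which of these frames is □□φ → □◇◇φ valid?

A, C, D

This is the axiom for a generalized confluence (Geach) condition; its first-order frame correspondent is ∀x ∀z (xRz → ∃w (xR²w ∧ zR²w)).
A: satisfies the condition.
B: fails — tRu but no w with tR²w and uR²w.
C: satisfies the condition.
D: satisfies the condition.
Valid on: A, C, D.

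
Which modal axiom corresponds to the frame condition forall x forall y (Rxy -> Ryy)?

The condition is shift-reflexivity. The T□ schema □(□q → q) defines it.
Suppose □(□q→q) is valid. Take Rxy and set V(q)={w : Ryw}. Then at y, □q holds; since □(□q→q) at x, □q→q at y, so q at y, i.e. Ryy.

□(□q → q)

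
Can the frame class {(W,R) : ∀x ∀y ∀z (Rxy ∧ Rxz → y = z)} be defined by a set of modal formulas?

The condition is partial functionality. A defining modal formula is ◇p → □p.
Suppose ◇p→□p is valid. Take Rxy, Rxz and set V(p)={y}. Then ◇p at x, so □p at x, so p at z, i.e. z=y.

Yes — defined by ◇p → □p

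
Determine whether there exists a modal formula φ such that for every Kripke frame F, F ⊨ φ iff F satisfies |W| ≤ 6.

Modal frame validity is preserved under disjoint unions.
Any modal formula valid on each of 7 disjoint one-world frames is valid on their disjoint union (validity is preserved under disjoint unions). Each one-world frame has |W|=1≤6, but the union has |W|=7.
So the class is not modally definable.

Not definable by any modal formula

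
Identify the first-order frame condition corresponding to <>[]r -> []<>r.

convergence: forall x forall y forall z (Rxy & Rxz -> exists w (Ryw & Rzw))

Suppose ◇□r→□◇r is valid. Take Rxy, Rxz and set V(r)={w : Ryw}. Then □r at y so ◇□r at x, so □◇r at x, so ◇r at z, giving w with Rzw and Ryw.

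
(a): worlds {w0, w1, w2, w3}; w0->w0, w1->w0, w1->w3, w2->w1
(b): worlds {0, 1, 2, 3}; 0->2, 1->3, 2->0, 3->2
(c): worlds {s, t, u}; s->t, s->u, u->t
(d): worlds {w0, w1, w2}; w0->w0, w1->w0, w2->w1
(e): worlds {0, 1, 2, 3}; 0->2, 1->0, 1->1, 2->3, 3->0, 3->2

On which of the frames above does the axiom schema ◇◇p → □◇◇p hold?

The schema corresponds to a generalized confluence (Geach) condition: ∀x ∀y ∀z ((xR²y ∧ xRz) → ∃w (y = w ∧ zR²w)).
(a): fails — w1R²w0, w1Rw3 but no w with w0=w and w3R²w.
(b): fails — 0R²0, 0R2 but no w with 0=w and 2R²w.
(c): fails — sR²t, sRt but no w with t=w and tR²w.
(d): ✓.
(e): fails — 0R²3, 0R2 but no w with 3=w and 2R²w.

(d)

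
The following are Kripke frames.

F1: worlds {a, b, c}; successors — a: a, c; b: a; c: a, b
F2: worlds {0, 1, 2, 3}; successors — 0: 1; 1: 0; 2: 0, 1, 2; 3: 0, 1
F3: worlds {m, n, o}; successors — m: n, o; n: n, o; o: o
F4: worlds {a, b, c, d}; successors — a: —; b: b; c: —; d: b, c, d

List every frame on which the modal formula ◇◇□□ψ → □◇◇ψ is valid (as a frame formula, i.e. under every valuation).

The schema corresponds to a generalized confluence (Geach) condition: ∀x ∀y ∀z ((xR²y ∧ xRz) → ∃w (yR²w ∧ zR²w)).
F1: condition met.
F2: fails — 0R²0, 0R1 but no w with 0R²w and 1R²w.
F3: condition met.
F4: fails — dR²b, dRc but no w with bR²w and cR²w.
Valid on: F1, F3.

F1, F3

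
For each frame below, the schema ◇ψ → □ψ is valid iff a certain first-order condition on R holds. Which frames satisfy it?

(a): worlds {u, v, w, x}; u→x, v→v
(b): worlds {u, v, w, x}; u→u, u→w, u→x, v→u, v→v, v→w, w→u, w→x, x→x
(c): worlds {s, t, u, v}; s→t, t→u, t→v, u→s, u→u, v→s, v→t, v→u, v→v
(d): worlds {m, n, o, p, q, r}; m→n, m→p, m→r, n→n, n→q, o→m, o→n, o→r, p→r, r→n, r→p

This is the axiom for partial functionality; its first-order frame correspondent is ∀x ∀y ∀z (Rxy ∧ Rxz → y = z).
(a): satisfies the condition.
(b): fails — u sees both u and w.
(c): fails — t sees both u and v.
(d): fails — m sees both n and p.
Valid on: (a).

(a)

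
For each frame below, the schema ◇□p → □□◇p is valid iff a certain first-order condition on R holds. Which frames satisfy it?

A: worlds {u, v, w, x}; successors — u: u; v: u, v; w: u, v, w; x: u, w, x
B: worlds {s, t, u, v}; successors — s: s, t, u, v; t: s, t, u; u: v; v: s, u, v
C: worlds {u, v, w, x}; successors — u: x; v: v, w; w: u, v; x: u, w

Frame correspondent (Sahlqvist): ∀x ∀y ∀z ((xRy ∧ xR²z) → ∃w (yRw ∧ zRw)) — i.e. a generalized confluence (Geach) condition.
A: condition met.
B: fails — sRt, sR²u but no w with tRw and uRw.
C: fails — uRx, uR²u but no t with xRt and uRt.

A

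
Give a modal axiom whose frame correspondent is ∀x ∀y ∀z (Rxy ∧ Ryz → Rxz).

The condition is transitivity. The 4 schema □r → □□r defines it.
Suppose □r→□□r is valid. Take Rxy, Ryz and set V(r)={w : Rxw}. Then □r at x, so □□r at x, so □r at y, so r at z, i.e. Rxz.

□r → □□r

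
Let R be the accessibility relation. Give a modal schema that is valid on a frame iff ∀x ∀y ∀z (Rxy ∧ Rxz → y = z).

◇s → □s

The condition is partial functionality. The CD schema ◇s → □s defines it.
Suppose ◇s→□s is valid. Take Rxy, Rxz and set V(s)={y}. Then ◇s at x, so □s at x, so s at z, i.e. z=y.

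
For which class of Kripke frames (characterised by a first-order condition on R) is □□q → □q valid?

Density

Suppose □□q→□q is valid. Take Rxy and set V(q)={w : xR²w}. Then □□q at x, so □q at x, so q at y, i.e. ∃z(Rxz∧Rzy).
Conversely, any frame satisfying ∀x ∀y (Rxy → ∃z (Rxz ∧ Rzy)) validates the schema.
Frame condition: ∀x ∀y (Rxy → ∃z (Rxz ∧ Rzy)).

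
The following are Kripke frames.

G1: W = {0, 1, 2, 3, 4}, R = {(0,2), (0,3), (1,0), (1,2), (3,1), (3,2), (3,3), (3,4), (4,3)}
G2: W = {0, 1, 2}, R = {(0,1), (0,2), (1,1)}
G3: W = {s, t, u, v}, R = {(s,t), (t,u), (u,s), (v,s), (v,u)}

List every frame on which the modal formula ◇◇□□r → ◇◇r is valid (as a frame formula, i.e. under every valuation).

The schema corresponds to a generalized confluence (Geach) condition: ∀x ∀y (xR²y → ∃w (yR²w ∧ xR²w)).
G1: fails — 0R²2 but no w with 2R²w and 0R²w.
G2: satisfies the condition.
G3: fails — sR²u but no w with uR²w and sR²w.
Valid on: G2.

G2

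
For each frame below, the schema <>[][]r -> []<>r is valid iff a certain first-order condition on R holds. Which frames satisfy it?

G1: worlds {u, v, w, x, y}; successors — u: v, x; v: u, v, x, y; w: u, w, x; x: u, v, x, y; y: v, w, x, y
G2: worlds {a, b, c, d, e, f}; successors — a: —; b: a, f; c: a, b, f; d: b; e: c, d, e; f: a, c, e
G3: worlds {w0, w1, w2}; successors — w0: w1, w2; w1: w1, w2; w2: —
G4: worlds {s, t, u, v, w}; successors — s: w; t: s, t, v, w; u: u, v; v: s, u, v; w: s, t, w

Frame correspondent (Sahlqvist): forall x forall y forall z ((xRy & xRz) -> exists w (y R^2 w & zRw)) — i.e. a generalized confluence (Geach) condition.
G1: holds.
G2: fails — bRa, bRa but no w with aR²w and aRw.
G3: fails — w0Rw1, w0Rw2 but no w with w1R²w and w2Rw.
G4: fails — vRs, vRu but no w* with sR²w* and uRw*.

G1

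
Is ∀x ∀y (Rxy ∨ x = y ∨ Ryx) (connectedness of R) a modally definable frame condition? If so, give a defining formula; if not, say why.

No

Any modally definable frame class is closed under disjoint unions.
Take 3 disjoint single-world reflexive frames: each is trivially connected, but their disjoint union has 3 worlds with no edge between distinct components, so it is not connected.
So no modal formula (or set of formulas) defines exactly the connected frames.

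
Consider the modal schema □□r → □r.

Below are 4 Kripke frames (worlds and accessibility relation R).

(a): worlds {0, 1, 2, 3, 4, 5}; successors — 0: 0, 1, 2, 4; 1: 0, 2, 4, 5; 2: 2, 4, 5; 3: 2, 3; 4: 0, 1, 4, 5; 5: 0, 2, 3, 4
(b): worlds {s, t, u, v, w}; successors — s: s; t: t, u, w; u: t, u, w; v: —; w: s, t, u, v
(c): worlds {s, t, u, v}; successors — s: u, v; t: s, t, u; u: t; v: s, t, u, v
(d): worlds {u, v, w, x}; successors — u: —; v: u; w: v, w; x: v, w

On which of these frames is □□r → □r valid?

The schema corresponds to density: ∀x ∀y (Rxy → ∃z (Rxz ∧ Rzy)).
(a): holds.
(b): fails — Rwv but no z with Rwz and Rzv.
(c): holds.
(d): fails — Rvu but no z with Rvz and Rzu.

(a), (c)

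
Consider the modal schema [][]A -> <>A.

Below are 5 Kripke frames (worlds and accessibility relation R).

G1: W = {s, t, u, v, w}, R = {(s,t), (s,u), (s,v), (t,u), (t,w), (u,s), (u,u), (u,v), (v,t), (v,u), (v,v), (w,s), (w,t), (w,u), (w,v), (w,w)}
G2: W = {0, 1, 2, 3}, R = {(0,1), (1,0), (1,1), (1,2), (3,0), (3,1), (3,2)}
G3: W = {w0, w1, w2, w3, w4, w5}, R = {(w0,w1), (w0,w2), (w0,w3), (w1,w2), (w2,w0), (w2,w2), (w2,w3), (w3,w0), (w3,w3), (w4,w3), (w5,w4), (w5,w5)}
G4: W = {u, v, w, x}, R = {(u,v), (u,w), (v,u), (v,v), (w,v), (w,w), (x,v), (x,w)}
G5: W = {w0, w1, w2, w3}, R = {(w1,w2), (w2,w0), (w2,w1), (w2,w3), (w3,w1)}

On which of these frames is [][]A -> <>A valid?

The schema corresponds to a generalized confluence (Geach) condition: forall x exists w (x R^2 w & xRw).
G1: condition met.
G2: fails — at 2 but no w with 2R²w and 2Rw.
G3: condition met.
G4: condition met.
G5: fails — at w0 but no w with w0R²w and w0Rw.
Valid on: G1, G3, G4.

G1, G3, G4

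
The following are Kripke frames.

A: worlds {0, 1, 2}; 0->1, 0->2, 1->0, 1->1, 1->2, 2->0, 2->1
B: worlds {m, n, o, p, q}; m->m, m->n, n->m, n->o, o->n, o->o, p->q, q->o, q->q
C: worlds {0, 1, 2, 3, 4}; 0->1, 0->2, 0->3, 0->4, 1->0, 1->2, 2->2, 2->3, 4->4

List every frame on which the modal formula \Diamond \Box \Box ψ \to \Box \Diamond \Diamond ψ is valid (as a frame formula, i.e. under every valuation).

A, B

The schema corresponds to a generalized confluence (Geach) condition: \forall x \forall y \forall z ((xRy \wedge xRz) \to \exists w (y R^2 w \wedge z R^2 w)).
A: ✓.
B: ✓.
C: fails — 0R1, 0R3 but no w with 1R²w and 3R²w.
Valid on: A, B.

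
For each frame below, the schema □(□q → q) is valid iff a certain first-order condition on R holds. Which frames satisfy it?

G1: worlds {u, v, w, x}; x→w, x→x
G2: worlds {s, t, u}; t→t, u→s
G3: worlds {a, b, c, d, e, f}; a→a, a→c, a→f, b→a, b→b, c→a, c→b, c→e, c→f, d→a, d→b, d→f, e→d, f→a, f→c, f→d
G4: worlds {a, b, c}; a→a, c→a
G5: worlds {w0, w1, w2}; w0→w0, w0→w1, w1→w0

G4

This is the axiom for shift-reflexivity; its first-order frame correspondent is ∀x ∀y (Rxy → Ryy).
G1: fails — Rxw but not Rww.
G2: fails — Rus but not Rss.
G3: fails — Rcf but not Rff.
G4: ✓.
G5: fails — Rw0w1 but not Rw1w1.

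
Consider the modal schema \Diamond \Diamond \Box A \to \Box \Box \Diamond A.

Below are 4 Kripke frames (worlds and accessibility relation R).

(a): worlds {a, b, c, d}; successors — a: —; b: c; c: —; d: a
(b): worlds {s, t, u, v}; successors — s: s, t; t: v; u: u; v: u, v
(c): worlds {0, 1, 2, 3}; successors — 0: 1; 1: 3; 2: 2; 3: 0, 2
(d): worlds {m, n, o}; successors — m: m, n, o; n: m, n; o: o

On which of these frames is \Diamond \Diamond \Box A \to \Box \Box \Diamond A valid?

This is the axiom for a generalized confluence (Geach) condition; its first-order frame correspondent is \forall x \forall y \forall z ((x R^2 y \wedge x R^2 z) \to \exists w (yRw \wedge zRw)).
(a): condition met.
(b): fails — sR²s, sR²t but no w with sRw and tRw.
(c): fails — 1R²0, 1R²2 but no w with 0Rw and 2Rw.
(d): fails — mR²n, mR²o but no w with nRw and oRw.

(a)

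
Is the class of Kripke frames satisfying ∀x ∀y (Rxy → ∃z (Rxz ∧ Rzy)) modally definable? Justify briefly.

Yes: it is density, defined by the C4 schema □□r → □r.
Suppose □□r→□r is valid. Take Rxy and set V(r)={w : xR²w}. Then □□r at x, so □r at x, so r at y, i.e. ∃z(Rxz∧Rzy).

Yes — defined by □□r → □r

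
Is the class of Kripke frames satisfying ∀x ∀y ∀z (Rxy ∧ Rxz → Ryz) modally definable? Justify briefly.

The condition is the Euclidean property. A defining modal formula is ◇q → □◇q.

Definable; ◇q → □◇q defines it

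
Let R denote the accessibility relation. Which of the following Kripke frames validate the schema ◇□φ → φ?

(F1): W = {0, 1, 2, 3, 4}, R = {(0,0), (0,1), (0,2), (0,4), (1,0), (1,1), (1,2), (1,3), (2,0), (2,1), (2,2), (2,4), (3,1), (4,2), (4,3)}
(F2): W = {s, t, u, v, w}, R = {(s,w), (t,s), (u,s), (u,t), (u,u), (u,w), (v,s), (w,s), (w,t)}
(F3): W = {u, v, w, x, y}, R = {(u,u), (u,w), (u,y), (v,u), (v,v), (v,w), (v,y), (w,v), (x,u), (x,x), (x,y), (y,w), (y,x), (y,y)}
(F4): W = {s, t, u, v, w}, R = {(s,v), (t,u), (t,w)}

none

Frame correspondent (Sahlqvist): ∀x ∀y (xRy → ∃w (yRw ∧ x = w)) — i.e. a generalized confluence (Geach) condition.
(F1): fails — 0R4 but no w with 4Rw and 0=w.
(F2): fails — tRs but no w* with sRw* and t=w*.
(F3): fails — uRw but no t with wRt and u=t.
(F4): fails — sRv but no w* with vRw* and s=w*.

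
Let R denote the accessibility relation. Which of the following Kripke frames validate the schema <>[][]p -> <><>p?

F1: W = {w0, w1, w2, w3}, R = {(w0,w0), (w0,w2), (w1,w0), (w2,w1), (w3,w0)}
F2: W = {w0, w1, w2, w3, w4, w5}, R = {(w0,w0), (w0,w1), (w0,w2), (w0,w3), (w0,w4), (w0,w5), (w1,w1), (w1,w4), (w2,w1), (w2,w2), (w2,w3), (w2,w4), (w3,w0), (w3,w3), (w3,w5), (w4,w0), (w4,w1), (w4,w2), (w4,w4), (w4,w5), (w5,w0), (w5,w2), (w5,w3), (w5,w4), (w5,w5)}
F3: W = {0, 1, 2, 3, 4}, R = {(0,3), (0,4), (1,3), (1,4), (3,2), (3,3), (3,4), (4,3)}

This is the axiom for a generalized confluence (Geach) condition; its first-order frame correspondent is forall x forall y (xRy -> exists w (y R^2 w & x R^2 w)).
F1: satisfies the condition.
F2: satisfies the condition.
F3: fails — 3R2 but no w with 2R²w and 3R²w.

F1, F2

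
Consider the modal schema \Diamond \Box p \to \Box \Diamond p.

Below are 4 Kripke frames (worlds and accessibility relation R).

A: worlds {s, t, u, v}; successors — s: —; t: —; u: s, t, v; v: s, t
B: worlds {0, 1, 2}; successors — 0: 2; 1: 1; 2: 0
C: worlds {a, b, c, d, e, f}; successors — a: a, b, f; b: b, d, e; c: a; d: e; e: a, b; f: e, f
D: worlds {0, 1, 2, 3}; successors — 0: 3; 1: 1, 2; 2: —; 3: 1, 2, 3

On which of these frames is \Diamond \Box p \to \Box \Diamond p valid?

B

This is the axiom for convergence; its first-order frame correspondent is \forall x \forall y \forall z (Rxy \wedge Rxz \to \exists w (Ryw \wedge Rzw)).
A: fails — Ruv and Rut but v and t have no common successor.
B: satisfies the condition.
C: fails — Rbe and Rbd but e and d have no common successor.
D: fails — R12 and R12 but 2 and 2 have no common successor.
Valid on: B.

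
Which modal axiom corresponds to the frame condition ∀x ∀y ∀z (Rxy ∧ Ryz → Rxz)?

□p → □□p

This is transitivity; the standard corresponding axiom is 4: □p → □□p.
Suppose □p→□□p is valid. Take Rxy, Ryz and set V(p)={w : Rxw}. Then □p at x, so □□p at x, so □p at y, so p at z, i.e. Rxz.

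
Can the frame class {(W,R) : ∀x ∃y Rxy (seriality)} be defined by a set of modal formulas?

Definable; □p → ◇p defines it

The condition is seriality. A defining modal formula is □p → ◇p.
Suppose □p→◇p is valid. At any x set V(p)=W. Then □p at x, so ◇p at x, so x has a successor.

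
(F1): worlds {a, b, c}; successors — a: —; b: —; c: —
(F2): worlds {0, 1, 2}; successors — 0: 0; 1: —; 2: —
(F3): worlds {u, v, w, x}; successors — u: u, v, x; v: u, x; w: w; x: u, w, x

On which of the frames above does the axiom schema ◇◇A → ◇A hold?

(F1), (F2)

Frame correspondent (Sahlqvist): ∀x ∀y ∀z (Rxy ∧ Ryz → Rxz) — i.e. transitivity.
(F1): satisfies the condition.
(F2): satisfies the condition.
(F3): fails — Rvu and Ruv but not Rvv.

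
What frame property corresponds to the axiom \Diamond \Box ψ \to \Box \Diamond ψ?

This schema is the .2 axiom.
Its frame correspondent is convergence — \forall x \forall y \forall z (Rxy \wedge Rxz \to \exists w (Ryw \wedge Rzw)).

convergence: \forall x \forall y \forall z (Rxy \wedge Rxz \to \exists w (Ryw \wedge Rzw))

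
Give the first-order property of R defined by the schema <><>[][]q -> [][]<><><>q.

This is a Sahlqvist (Geach-type) schema ◇^2□^2q → □^2◇^3q.
Minimal-valuation argument: fix x; take any y with xR^2y and any z with xR^2z. Set V(q) to the set of worlds R-reachable from y in exactly 2 steps. Then □^2q holds at y, so the antecedent holds at x; validity forces ◇^3q at z, giving a w with zR^3w and yR^2w.
First-order correspondent: forall x forall y forall z ((x R^2 y & x R^2 z) -> exists w (y R^2 w & z R^3 w)).

forall x forall y forall z ((x R^2 y & x R^2 z) -> exists w (y R^2 w & z R^3 w))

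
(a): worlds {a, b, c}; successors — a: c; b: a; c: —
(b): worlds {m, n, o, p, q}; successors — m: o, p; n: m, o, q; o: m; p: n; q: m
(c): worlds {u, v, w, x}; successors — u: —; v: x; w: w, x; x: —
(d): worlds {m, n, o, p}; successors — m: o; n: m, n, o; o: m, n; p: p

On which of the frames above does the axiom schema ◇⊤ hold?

This is the axiom for seriality; its first-order frame correspondent is ∀x ∃y Rxy.
(a): fails — world c has no successor.
(b): ✓.
(c): fails — world u has no successor.
(d): ✓.
Valid on: (b), (d).

(b), (d)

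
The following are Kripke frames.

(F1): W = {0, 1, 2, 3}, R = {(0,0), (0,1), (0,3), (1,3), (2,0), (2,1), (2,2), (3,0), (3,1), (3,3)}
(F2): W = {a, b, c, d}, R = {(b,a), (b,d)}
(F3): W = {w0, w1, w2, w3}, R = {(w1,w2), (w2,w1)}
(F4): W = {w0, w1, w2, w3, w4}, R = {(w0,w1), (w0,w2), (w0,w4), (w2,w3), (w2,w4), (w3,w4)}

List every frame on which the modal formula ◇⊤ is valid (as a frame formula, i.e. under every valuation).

This is the axiom for seriality; its first-order frame correspondent is ∀x ∃y Rxy.
(F1): ✓.
(F2): fails — world a has no successor.
(F3): fails — world w0 has no successor.
(F4): fails — world w1 has no successor.

(F1)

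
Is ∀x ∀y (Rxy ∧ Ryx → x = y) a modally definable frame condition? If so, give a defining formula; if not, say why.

Not definable by any modal formula

Modal frame validity is preserved under surjective bounded morphisms.
The 6-cycle (worlds a,b,c,d,e,f with a→b→c→d→e→f→a) is antisymmetric. Sending even-indexed worlds to a and odd-indexed worlds to b is a surjective bounded morphism onto the two-world frame with a↔b, which is not antisymmetric.
So no modal formula (or set of formulas) defines exactly the antisymmetric frames.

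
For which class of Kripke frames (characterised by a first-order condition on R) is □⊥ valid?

emptiness of R: ∀x ∀y ¬Rxy

This is the Ver axiom.
Its frame correspondent is emptiness of R — ∀x ∀y ¬Rxy.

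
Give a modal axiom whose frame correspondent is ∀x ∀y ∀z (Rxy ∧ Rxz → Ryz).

◇q → □◇q

This is the Euclidean property; the standard corresponding axiom is 5: ◇q → □◇q.
Suppose ◇q→□◇q is valid. Take Rxy, Rxz and set V(q)={y}. Then ◇q at x, so □◇q at x, so ◇q at z, so some w with Rzw has q; w=y, i.e. Rzy. By symmetry of the argument, Ryz.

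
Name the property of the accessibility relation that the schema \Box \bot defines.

□⊥ is valid iff no world has any successor (otherwise □⊥ fails at any world with one).
Conversely, any frame satisfying \forall x \forall y \neg Rxy validates the schema.
So the correspondent is emptiness of R.

Emptiness of R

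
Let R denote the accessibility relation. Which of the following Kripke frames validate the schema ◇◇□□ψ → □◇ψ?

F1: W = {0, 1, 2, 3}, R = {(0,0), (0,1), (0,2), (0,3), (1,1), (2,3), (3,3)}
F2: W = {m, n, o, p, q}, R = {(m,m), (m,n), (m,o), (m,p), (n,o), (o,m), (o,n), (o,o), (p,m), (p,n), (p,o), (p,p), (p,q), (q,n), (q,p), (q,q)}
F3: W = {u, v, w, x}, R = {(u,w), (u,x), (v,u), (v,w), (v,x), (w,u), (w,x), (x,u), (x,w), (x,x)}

F2, F3

This is the axiom for a generalized confluence (Geach) condition; its first-order frame correspondent is ∀x ∀y ∀z ((xR²y ∧ xRz) → ∃w (yR²w ∧ zRw)).
F1: fails — 0R²1, 0R2 but no w with 1R²w and 2Rw.
F2: holds.
F3: holds.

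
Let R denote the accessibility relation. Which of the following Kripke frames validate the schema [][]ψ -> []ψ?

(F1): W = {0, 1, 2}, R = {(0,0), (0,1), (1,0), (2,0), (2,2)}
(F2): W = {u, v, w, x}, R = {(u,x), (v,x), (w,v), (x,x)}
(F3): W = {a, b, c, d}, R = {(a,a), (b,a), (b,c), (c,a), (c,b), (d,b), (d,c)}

This is the axiom for density; its first-order frame correspondent is forall x forall y (Rxy -> exists z (Rxz & Rzy)).
(F1): holds.
(F2): fails — Rwv but no z with Rwz and Rzv.
(F3): fails — Rbc but no z with Rbz and Rzc.

(F1)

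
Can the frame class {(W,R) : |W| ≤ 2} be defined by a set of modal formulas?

Not modally definable

Modal frame validity is preserved under disjoint unions.
Any modal formula valid on each of 3 disjoint one-world frames is valid on their disjoint union (validity is preserved under disjoint unions). Each one-world frame has |W|=1≤2, but the union has |W|=3.
So no modal formula (or set of formulas) defines exactly the |W|≤2 frames.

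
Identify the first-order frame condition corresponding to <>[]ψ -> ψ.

symmetry

Equivalently (dual form): ψ → □◇ψ.
Suppose ψ→□◇ψ is valid. Take Rxy and set V(ψ)={x}. Then ψ at x, so □◇ψ at x, so ◇ψ at y, so some z with Ryz has ψ; z=x, i.e. Ryx.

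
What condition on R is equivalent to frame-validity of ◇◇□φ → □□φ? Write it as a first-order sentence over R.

∀x ∀y ∀z ((xR²y ∧ xR²z) → ∃w (yRw ∧ z = w))

This is a Sahlqvist (Geach-type) schema ◇^2□^1φ → □^2◇^0φ.
First-order correspondent: ∀x ∀y ∀z ((xR²y ∧ xR²z) → ∃w (yRw ∧ z = w)).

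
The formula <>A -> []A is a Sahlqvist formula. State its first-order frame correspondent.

partial functionality

Suppose ◇A→□A is valid. Take Rxy, Rxz and set V(A)={y}. Then ◇A at x, so □A at x, so A at z, i.e. z=y.
Conversely, any frame satisfying forall x forall y forall z (Rxy & Rxz -> y = z) validates the schema.
So the correspondent is partial functionality.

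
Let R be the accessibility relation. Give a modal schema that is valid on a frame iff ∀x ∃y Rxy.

□ψ → ◇ψ

The condition is seriality. The D schema □ψ → ◇ψ defines it.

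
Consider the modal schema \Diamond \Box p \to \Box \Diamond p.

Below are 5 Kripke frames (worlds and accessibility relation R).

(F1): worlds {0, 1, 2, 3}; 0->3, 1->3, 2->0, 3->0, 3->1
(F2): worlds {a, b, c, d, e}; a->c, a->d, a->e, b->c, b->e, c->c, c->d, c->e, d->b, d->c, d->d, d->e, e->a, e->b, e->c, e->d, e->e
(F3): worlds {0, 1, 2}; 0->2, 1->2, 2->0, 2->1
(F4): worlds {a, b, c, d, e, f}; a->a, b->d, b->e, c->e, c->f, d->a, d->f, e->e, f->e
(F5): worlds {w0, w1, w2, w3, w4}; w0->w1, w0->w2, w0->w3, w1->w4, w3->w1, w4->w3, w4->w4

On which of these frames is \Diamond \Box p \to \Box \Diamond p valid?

The schema corresponds to convergence: \forall x \forall y \forall z (Rxy \wedge Rxz \to \exists w (Ryw \wedge Rzw)).
(F1): ✓.
(F2): ✓.
(F3): ✓.
(F4): fails — Rbe and Rbd but e and d have no common successor.
(F5): fails — Rw0w1 and Rw0w2 but w1 and w2 have no common successor.
Valid on: (F1), (F2), (F3).

(F1), (F2), (F3)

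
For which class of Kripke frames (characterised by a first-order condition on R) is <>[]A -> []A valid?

This is frame-equivalent to ◇A → □◇A (substitute ¬A for A and contrapose).
Suppose ◇A→□◇A is valid. Take Rxy, Rxz and set V(A)={y}. Then ◇A at x, so □◇A at x, so ◇A at z, so some w with Rzw has A; w=y, i.e. Rzy. By symmetry of the argument, Ryz.

the Euclidean property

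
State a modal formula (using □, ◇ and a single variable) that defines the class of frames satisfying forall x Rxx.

The condition is reflexivity. The T schema □r → r defines it.
Suppose □r→r is valid. At any x set V(r)={w : Rxw}. Then □r holds at x, so r holds at x, i.e. Rxx.

□r → r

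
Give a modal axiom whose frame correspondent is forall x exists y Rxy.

□p → ◇p

This is seriality; the standard corresponding axiom is D: □p → ◇p.
Suppose □p→◇p is valid. At any x set V(p)=W. Then □p at x, so ◇p at x, so x has a successor.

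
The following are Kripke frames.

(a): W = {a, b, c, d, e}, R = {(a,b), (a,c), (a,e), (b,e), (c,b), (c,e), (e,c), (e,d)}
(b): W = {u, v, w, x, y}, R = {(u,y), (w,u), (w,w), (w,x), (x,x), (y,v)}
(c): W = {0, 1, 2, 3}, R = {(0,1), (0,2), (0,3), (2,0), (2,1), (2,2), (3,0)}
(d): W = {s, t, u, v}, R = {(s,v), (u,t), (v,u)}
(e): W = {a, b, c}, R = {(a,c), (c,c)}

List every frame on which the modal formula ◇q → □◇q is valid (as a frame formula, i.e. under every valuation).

(e)

This is the axiom for the Euclidean property; its first-order frame correspondent is ∀x ∀y ∀z (Rxy ∧ Rxz → Ryz).
(a): fails — Rab and Rab but not Rbb.
(b): fails — Ruy and Ruy but not Ryy.
(c): fails — R02 and R03 but not R23.
(d): fails — Rsv and Rsv but not Rvv.
(e): holds.
Valid on: (e).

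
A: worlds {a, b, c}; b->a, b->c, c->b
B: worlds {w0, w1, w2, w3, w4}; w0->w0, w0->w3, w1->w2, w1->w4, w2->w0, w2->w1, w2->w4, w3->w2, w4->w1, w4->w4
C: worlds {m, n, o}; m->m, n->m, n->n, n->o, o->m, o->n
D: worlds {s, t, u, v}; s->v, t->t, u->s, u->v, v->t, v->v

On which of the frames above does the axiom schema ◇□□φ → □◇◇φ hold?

The schema corresponds to a generalized confluence (Geach) condition: ∀x ∀y ∀z ((xRy ∧ xRz) → ∃w (yR²w ∧ zR²w)).
A: fails — bRa, bRa but no w with aR²w and aR²w.
B: satisfies the condition.
C: satisfies the condition.
D: satisfies the condition.

B, C, D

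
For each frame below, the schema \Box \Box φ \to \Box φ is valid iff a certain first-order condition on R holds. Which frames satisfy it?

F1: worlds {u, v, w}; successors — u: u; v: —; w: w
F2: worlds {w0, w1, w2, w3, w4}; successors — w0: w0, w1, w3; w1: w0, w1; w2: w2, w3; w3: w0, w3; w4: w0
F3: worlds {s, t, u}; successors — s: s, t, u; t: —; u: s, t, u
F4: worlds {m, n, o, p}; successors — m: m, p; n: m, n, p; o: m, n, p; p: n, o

The schema corresponds to density: \forall x \forall y (Rxy \to \exists z (Rxz \wedge Rzy)).
F1: holds.
F2: holds.
F3: holds.
F4: fails — Rpo but no z with Rpz and Rzo.
Valid on: F1, F2, F3.

F1, F2, F3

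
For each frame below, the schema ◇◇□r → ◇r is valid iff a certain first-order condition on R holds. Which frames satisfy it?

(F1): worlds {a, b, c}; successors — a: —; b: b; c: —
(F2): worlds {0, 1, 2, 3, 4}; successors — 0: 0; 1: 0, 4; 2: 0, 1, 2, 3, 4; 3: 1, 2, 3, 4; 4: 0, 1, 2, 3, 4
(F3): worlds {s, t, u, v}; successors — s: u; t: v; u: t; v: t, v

(F1)

The schema corresponds to a generalized confluence (Geach) condition: ∀x ∀y (xR²y → ∃w (yRw ∧ xRw)).
(F1): holds.
(F2): fails — 3R²0 but no w with 0Rw and 3Rw.
(F3): fails — sR²t but no w with tRw and sRw.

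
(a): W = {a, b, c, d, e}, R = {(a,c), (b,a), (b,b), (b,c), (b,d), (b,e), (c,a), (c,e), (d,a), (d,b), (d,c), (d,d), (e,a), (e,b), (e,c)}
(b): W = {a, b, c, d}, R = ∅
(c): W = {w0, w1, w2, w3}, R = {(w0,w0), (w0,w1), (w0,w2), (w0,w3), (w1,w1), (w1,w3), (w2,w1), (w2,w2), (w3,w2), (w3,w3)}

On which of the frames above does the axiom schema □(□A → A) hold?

This is the axiom for shift-reflexivity; its first-order frame correspondent is ∀x ∀y (Rxy → Ryy).
(a): fails — Rbc but not Rcc.
(b): satisfies the condition.
(c): satisfies the condition.
Valid on: (b), (c).

(b), (c)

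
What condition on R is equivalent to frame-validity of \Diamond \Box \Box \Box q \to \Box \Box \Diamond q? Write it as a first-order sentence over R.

\forall x \forall y \forall z ((xRy \wedge x R^2 z) \to \exists w (y R^3 w \wedge zRw))

This is a Sahlqvist (Geach-type) schema ◇^1□^3q → □^2◇^1q.
Minimal-valuation argument: fix x; take any y with xR^1y and any z with xR^2z. Set V(q) to the set of worlds R-reachable from y in exactly 3 steps. Then □^3q holds at y, so the antecedent holds at x; validity forces ◇^1q at z, giving a w with zR^1w and yR^3w.
First-order correspondent: \forall x \forall y \forall z ((xRy \wedge x R^2 z) \to \exists w (y R^3 w \wedge zRw)).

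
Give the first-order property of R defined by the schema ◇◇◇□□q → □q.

This is a Sahlqvist (Geach-type) schema ◇^3□^2q → □^1◇^0q.
Minimal-valuation argument: fix x; take any y with xR^3y and any z with xR^1z. Set V(q) to the set of worlds R-reachable from y in exactly 2 steps. Then □^2q holds at y, so the antecedent holds at x; validity forces ◇^0q at z, giving a w with zR^0w and yR^2w.
First-order correspondent: ∀x ∀y ∀z ((xR³y ∧ xRz) → ∃w (yR²w ∧ z = w)).

∀x ∀y ∀z ((xR³y ∧ xRz) → ∃w (yR²w ∧ z = w))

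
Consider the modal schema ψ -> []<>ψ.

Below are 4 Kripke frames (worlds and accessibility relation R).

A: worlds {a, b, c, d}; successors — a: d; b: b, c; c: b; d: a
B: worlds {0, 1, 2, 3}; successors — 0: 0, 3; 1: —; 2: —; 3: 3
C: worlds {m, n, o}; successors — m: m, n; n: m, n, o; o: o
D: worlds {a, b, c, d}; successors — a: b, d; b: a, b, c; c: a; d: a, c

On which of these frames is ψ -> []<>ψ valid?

Frame correspondent (Sahlqvist): forall x forall y (Rxy -> Ryx) — i.e. symmetry.
A: satisfies the condition.
B: fails — R03 but not R30.
C: fails — Rno but not Ron.
D: fails — Rbc but not Rcb.

A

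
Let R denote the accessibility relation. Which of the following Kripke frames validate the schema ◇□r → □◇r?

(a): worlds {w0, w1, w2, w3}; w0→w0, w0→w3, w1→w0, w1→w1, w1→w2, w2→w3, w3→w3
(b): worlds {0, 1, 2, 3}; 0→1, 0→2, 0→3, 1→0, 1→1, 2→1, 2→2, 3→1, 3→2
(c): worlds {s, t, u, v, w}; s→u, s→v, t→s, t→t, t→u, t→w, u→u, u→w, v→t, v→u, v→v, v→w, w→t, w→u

(b), (c)

Frame correspondent (Sahlqvist): ∀x ∀y ∀z (Rxy ∧ Rxz → ∃w (Ryw ∧ Rzw)) — i.e. convergence.
(a): fails — Rw1w1 and Rw1w2 but w1 and w2 have no common successor.
(b): condition met.
(c): condition met.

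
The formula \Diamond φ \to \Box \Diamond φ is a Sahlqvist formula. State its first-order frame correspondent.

the Euclidean property

Suppose ◇φ→□◇φ is valid. Take Rxy, Rxz and set V(φ)={y}. Then ◇φ at x, so □◇φ at x, so ◇φ at z, so some w with Rzw has φ; w=y, i.e. Rzy. By symmetry of the argument, Ryz.
Conversely, on a frame with the Euclidean property the schema holds at every world under every valuation.
Frame condition: \forall x \forall y \forall z (Rxy \wedge Rxz \to Ryz).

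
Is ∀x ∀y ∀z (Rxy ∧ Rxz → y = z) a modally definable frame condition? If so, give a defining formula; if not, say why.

This is a Sahlqvist condition; the CD axiom ◇p → □p defines it.
Suppose ◇p→□p is valid. Take Rxy, Rxz and set V(p)={y}. Then ◇p at x, so □p at x, so p at z, i.e. z=y.

Definable; ◇p → □p defines it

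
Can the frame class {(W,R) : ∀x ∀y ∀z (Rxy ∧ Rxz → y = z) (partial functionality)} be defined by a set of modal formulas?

Yes: it is partial functionality, defined by the CD schema ◇r → □r.
Suppose ◇r→□r is valid. Take Rxy, Rxz and set V(r)={y}. Then ◇r at x, so □r at x, so r at z, i.e. z=y.

Yes, by ◇r → □r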